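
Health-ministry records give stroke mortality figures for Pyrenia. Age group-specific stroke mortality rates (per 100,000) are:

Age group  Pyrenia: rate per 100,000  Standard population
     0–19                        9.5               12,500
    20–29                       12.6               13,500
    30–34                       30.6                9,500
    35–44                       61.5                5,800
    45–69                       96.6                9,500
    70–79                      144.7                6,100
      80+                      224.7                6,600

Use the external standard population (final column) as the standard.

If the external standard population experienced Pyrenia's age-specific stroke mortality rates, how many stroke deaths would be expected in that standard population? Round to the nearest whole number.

42

Expected stroke deaths = Σ (standard pop × age-specific rate ÷ 100,000)
= 12,500×9.5/100,000 + 13,500×12.6/100,000 + 9,500×30.6/100,000 + 5,800×61.5/100,000 + 9,500×96.6/100,000 + 6,100×144.7/100,000 + 6,600×224.7/100,000
= 1.19 + 1.70 + 2.91 + 3.57 + 9.18 + 8.83 + 14.83 = 42.20.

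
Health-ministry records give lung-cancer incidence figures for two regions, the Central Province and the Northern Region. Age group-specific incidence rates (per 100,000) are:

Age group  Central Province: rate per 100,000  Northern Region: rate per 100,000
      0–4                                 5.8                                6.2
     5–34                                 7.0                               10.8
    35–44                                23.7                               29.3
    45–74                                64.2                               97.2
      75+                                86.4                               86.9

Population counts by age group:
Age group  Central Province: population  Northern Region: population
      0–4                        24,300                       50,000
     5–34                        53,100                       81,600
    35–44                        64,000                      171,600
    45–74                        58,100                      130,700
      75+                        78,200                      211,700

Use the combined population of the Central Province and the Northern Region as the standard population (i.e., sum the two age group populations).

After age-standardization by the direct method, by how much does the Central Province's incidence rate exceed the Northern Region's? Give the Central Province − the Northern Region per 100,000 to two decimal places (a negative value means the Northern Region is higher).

Combined standard total = 923,300; weights = 0.0805, 0.1459, 0.2552, 0.2045, 0.3140.
The Central Province: 0.0805×5.8 + 0.1459×7.0 + 0.2552×23.7 + 0.2045×64.2 + 0.3140×86.4 = 47.7915 per 100,000.
The Northern Region: 0.0805×6.2 + 0.1459×10.8 + 0.2552×29.3 + 0.2045×97.2 + 0.3140×86.9 = 56.7120 per 100,000.
Difference = 47.7915 − 56.7120 = -8.9205.

-8.92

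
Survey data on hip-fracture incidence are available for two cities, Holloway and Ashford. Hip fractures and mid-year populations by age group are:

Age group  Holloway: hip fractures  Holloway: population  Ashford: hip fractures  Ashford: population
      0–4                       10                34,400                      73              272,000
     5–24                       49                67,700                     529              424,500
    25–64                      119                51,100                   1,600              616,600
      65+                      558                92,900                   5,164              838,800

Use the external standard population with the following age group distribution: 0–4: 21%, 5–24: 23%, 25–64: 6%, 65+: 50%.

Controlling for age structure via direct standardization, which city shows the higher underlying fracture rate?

Ashford

Age-specific rates per 100,000 for Holloway: 29.07, 72.38, 232.88, 600.65.
For Ashford: 26.84, 124.62, 259.49, 615.64.
Standard weights: 0.21, 0.23, 0.06, 0.50.
Holloway: 0.2100×29.07 + 0.2300×72.38 + 0.0600×232.88 + 0.5000×600.65 = 337.0472 per 100,000.
Ashford: 0.2100×26.84 + 0.2300×124.62 + 0.0600×259.49 + 0.5000×615.64 = 357.6879 per 100,000.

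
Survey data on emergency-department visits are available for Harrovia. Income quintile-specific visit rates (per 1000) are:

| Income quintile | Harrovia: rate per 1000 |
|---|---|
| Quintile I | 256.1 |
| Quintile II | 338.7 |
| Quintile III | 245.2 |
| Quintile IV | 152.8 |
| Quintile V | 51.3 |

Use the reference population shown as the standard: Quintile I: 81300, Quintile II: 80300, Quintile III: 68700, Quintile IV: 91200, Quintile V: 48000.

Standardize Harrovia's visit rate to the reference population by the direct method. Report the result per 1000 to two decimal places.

219.92

Standard total = 369500; weights = 0.2200, 0.2173, 0.1859, 0.2468, 0.1299.
Standardized rate: 0.2200×256.1 + 0.2173×338.7 + 0.1859×245.2 + 0.2468×152.8 + 0.1299×51.3 = 219.9230 per 1000.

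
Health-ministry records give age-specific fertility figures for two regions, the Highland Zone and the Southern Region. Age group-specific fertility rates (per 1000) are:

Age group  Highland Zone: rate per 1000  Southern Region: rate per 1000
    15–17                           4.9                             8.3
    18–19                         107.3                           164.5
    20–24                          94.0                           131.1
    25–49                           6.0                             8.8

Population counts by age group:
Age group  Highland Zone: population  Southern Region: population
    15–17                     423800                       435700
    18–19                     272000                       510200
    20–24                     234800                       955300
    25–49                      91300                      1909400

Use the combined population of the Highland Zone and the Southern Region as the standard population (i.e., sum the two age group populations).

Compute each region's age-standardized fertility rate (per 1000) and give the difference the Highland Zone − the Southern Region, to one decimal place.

-20.2

Combined standard total = 4832500; weights = 0.1779, 0.1619, 0.2463, 0.4140.
The Highland Zone: 0.1779×4.9 + 0.1619×107.3 + 0.2463×94.0 + 0.4140×6.0 = 43.8728 per 1000.
The Southern Region: 0.1779×8.3 + 0.1619×164.5 + 0.2463×131.1 + 0.4140×8.8 = 64.0319 per 1000.
Difference = 43.8728 − 64.0319 = -20.1591.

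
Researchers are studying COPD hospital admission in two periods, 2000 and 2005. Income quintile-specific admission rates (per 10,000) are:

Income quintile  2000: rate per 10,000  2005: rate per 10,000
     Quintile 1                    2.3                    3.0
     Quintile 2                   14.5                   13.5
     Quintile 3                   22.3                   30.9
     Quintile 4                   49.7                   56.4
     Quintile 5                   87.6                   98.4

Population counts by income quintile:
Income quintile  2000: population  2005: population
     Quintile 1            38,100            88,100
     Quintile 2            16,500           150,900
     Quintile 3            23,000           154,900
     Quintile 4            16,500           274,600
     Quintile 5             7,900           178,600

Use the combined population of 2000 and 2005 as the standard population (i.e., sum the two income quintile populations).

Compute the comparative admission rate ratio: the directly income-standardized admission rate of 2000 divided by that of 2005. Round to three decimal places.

0.874

Combined standard total = 949,100; weights = 0.1330, 0.1764, 0.1874, 0.3067, 0.1965.
2000: 0.1330×2.3 + 0.1764×14.5 + 0.1874×22.3 + 0.3067×49.7 + 0.1965×87.6 = 39.5004 per 10,000.
2005: 0.1330×3.0 + 0.1764×13.5 + 0.1874×30.9 + 0.3067×56.4 + 0.1965×98.4 = 45.2062 per 10,000.
Ratio = 39.5004 ÷ 45.2062 = 0.87378.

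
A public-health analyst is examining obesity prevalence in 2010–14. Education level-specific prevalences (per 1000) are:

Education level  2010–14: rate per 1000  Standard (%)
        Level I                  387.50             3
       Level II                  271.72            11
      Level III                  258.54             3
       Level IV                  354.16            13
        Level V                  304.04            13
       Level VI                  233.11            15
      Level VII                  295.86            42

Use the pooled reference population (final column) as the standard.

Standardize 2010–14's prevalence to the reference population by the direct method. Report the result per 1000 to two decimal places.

294.06

Standard weights: 0.03, 0.11, 0.03, 0.13, 0.13, 0.15, 0.42.
Standardized rate: 0.0300×387.50 + 0.1100×271.72 + 0.0300×258.54 + 0.1300×354.16 + 0.1300×304.04 + 0.1500×233.11 + 0.4200×295.86 = 294.0641 per 1000.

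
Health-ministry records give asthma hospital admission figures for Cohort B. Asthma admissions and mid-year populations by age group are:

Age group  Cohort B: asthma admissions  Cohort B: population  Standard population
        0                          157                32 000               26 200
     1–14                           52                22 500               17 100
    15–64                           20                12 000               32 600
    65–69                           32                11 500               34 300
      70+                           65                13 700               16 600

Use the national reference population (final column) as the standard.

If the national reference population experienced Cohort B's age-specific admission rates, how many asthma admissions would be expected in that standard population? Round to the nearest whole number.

Age-specific rates per 10 000 for Cohort B: 49.06, 23.11, 16.67, 27.83, 47.45.
Expected asthma admissions = Σ (standard pop × age-specific rate ÷ 10 000)
= 26 200×49.06/10 000 + 17 100×23.11/10 000 + 32 600×16.67/10 000 + 34 300×27.83/10 000 + 16 600×47.45/10 000
= 128.54 + 39.52 + 54.33 + 95.44 + 78.76 = 396.60.

397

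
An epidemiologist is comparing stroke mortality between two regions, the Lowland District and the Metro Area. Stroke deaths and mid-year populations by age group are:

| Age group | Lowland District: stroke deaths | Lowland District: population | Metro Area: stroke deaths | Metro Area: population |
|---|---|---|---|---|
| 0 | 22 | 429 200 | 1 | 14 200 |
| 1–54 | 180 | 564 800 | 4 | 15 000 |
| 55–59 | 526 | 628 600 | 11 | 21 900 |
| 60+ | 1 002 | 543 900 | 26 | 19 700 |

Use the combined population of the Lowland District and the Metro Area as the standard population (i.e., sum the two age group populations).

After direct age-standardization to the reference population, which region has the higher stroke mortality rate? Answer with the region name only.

Lowland District

Age-specific rates per 100 000 for the Lowland District: 5.13, 31.87, 83.68, 184.23.
For the Metro Area: 7.04, 26.67, 50.23, 131.98.
Combined standard total = 2 237 300; weights = 0.1982, 0.2592, 0.2908, 0.2519.
The Lowland District: 0.1982×5.13 + 0.2592×31.87 + 0.2908×83.68 + 0.2519×184.23 = 80.0128 per 100 000.
The Metro Area: 0.1982×7.04 + 0.2592×26.67 + 0.2908×50.23 + 0.2519×131.98 = 56.1575 per 100 000.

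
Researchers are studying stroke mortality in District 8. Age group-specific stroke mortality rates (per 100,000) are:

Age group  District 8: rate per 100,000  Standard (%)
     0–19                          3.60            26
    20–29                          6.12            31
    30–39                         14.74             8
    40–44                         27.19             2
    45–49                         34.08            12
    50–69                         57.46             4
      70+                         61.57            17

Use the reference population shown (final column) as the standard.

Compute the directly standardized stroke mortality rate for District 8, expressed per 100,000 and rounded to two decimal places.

Standard weights: 0.26, 0.31, 0.08, 0.02, 0.12, 0.04, 0.17.
Standardized rate: 0.2600×3.60 + 0.3100×6.12 + 0.0800×14.74 + 0.0200×27.19 + 0.1200×34.08 + 0.0400×57.46 + 0.1700×61.57 = 21.4111 per 100,000.

21.41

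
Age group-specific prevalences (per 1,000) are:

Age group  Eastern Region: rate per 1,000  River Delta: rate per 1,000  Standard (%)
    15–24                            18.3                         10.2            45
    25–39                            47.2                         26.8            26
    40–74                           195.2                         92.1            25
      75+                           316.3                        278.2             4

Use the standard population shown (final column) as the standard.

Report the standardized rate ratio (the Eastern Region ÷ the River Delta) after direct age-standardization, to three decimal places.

Standard weights: 0.45, 0.26, 0.25, 0.04.
The Eastern Region: 0.4500×18.3 + 0.2600×47.2 + 0.2500×195.2 + 0.0400×316.3 = 81.9590 per 1,000.
The River Delta: 0.4500×10.2 + 0.2600×26.8 + 0.2500×92.1 + 0.0400×278.2 = 45.7110 per 1,000.
Ratio = 81.9590 ÷ 45.7110 = 1.79298.

1.793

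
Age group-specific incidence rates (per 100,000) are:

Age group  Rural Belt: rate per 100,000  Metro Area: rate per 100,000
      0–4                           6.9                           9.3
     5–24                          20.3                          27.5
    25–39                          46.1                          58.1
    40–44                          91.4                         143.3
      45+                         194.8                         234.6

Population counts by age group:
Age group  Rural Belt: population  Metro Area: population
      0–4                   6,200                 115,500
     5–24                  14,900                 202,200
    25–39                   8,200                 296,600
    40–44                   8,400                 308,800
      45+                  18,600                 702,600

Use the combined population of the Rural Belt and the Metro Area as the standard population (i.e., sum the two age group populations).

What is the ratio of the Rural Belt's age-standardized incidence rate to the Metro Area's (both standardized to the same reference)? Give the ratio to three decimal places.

0.788

Combined standard total = 1,682,000; weights = 0.0724, 0.1291, 0.1812, 0.1886, 0.4288.
The Rural Belt: 0.0724×6.9 + 0.1291×20.3 + 0.1812×46.1 + 0.1886×91.4 + 0.4288×194.8 = 112.2354 per 100,000.
The Metro Area: 0.0724×9.3 + 0.1291×27.5 + 0.1812×58.1 + 0.1886×143.3 + 0.4288×234.6 = 142.3658 per 100,000.
Ratio = 112.2354 ÷ 142.3658 = 0.78836.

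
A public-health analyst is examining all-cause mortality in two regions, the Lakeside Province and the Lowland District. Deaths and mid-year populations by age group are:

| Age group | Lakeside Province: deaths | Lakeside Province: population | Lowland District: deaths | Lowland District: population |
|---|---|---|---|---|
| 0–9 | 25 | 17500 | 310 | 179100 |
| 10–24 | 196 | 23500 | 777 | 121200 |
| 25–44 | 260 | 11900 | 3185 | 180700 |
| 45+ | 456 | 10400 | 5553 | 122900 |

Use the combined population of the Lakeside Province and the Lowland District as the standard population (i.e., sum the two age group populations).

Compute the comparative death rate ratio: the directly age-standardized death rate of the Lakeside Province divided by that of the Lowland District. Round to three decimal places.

1.080

Age-specific rates per 100000 for the Lakeside Province: 142.86, 834.04, 2184.87, 4384.62.
For the Lowland District: 173.09, 641.09, 1762.59, 4518.31.
Combined standard total = 667200; weights = 0.2947, 0.2169, 0.2887, 0.1998.
The Lakeside Province: 0.2947×142.86 + 0.2169×834.04 + 0.2887×2184.87 + 0.1998×4384.62 = 1729.6877 per 100000.
The Lowland District: 0.2947×173.09 + 0.2169×641.09 + 0.2887×1762.59 + 0.1998×4518.31 = 1601.5585 per 100000.
Ratio = 1729.6877 ÷ 1601.5585 = 1.08000.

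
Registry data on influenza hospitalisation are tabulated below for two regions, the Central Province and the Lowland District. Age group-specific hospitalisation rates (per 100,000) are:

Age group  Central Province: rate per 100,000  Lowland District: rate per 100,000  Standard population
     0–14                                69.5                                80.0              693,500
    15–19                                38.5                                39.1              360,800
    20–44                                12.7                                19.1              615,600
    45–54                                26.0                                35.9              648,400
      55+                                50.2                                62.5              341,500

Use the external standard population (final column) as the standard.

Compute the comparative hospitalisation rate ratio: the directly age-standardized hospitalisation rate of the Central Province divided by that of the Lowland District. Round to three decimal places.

Standard total = 2,659,800; weights = 0.2607, 0.1356, 0.2314, 0.2438, 0.1284.
The Central Province: 0.2607×69.5 + 0.1356×38.5 + 0.2314×12.7 + 0.2438×26.0 + 0.1284×50.2 = 39.0664 per 100,000.
The Lowland District: 0.2607×80.0 + 0.1356×39.1 + 0.2314×19.1 + 0.2438×35.9 + 0.1284×62.5 = 47.3594 per 100,000.
Ratio = 39.0664 ÷ 47.3594 = 0.82489.

0.825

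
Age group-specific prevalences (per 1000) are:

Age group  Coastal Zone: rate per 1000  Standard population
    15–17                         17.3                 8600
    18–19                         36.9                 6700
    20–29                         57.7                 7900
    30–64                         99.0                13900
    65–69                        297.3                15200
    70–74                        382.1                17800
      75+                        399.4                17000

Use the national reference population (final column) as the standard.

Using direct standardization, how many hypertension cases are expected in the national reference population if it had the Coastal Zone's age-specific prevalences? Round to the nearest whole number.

Expected hypertension cases = Σ (standard pop × age-specific rate ÷ 1000)
= 8600×17.3/1000 + 6700×36.9/1000 + 7900×57.7/1000 + 13900×99.0/1000 + 15200×297.3/1000 + 17800×382.1/1000 + 17000×399.4/1000
= 148.78 + 247.23 + 455.83 + 1376.10 + 4518.96 + 6801.38 + 6789.80 = 20338.08.

20338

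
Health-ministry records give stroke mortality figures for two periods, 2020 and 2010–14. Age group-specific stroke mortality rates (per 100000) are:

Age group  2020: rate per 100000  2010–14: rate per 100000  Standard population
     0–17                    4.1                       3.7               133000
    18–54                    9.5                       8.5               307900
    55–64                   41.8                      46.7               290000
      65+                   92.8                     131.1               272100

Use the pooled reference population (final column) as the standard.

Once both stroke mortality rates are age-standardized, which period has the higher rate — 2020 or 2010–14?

Standard total = 1003000; weights = 0.1326, 0.3070, 0.2891, 0.2713.
2020: 0.1326×4.1 + 0.3070×9.5 + 0.2891×41.8 + 0.2713×92.8 = 40.7211 per 100000.
2010–14: 0.1326×3.7 + 0.3070×8.5 + 0.2891×46.7 + 0.2713×131.1 = 52.1681 per 100000.

2010–14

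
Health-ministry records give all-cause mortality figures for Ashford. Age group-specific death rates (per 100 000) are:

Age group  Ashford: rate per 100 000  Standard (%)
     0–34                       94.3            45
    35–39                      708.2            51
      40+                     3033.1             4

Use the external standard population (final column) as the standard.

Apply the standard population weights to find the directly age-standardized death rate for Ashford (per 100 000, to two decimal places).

524.94

Standard weights: 0.45, 0.51, 0.04.
Standardized rate: 0.4500×94.3 + 0.5100×708.2 + 0.0400×3033.1 = 524.9410 per 100 000.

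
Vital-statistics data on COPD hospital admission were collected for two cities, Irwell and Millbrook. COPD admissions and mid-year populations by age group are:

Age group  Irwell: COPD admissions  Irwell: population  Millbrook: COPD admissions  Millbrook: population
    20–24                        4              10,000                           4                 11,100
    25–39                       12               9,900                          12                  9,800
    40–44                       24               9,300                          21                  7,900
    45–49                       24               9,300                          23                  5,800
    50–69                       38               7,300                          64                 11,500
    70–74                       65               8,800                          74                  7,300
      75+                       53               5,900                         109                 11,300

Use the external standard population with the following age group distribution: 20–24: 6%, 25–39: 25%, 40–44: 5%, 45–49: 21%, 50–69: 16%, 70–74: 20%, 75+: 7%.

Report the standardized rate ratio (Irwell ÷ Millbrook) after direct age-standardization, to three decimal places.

Age-specific rates per 10,000 for Irwell: 4.00, 12.12, 25.81, 25.81, 52.05, 73.86, 89.83.
For Millbrook: 3.60, 12.24, 26.58, 39.66, 55.65, 101.37, 96.46.
Standard weights: 0.06, 0.25, 0.05, 0.21, 0.16, 0.20, 0.07.
Irwell: 0.0600×4.00 + 0.2500×12.12 + 0.0500×25.81 + 0.2100×25.81 + 0.1600×52.05 + 0.2000×73.86 + 0.0700×89.83 = 39.3696 per 10,000.
Millbrook: 0.0600×3.60 + 0.2500×12.24 + 0.0500×26.58 + 0.2100×39.66 + 0.1600×55.65 + 0.2000×101.37 + 0.0700×96.46 = 48.8647 per 10,000.
Ratio = 39.3696 ÷ 48.8647 = 0.80569.

0.806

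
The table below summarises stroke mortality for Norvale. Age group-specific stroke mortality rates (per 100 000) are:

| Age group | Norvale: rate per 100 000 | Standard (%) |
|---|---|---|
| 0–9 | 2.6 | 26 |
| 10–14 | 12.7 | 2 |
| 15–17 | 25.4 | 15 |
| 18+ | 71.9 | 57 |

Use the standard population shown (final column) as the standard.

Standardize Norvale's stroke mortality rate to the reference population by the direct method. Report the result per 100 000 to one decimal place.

45.7

Standard weights: 0.26, 0.02, 0.15, 0.57.
Standardized rate: 0.2600×2.6 + 0.0200×12.7 + 0.1500×25.4 + 0.5700×71.9 = 45.7230 per 100 000.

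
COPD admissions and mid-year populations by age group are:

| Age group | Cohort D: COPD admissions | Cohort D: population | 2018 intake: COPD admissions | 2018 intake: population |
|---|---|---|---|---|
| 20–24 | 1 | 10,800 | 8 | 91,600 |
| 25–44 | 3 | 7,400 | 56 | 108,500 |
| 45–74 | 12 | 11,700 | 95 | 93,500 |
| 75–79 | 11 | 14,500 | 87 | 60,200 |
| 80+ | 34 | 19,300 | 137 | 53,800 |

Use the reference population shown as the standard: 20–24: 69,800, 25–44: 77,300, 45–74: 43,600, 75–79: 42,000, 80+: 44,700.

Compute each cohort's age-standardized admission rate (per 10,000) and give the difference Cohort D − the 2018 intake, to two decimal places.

Age-specific rates per 10,000 for Cohort D: 0.93, 4.05, 10.26, 7.59, 17.62.
For the 2018 intake: 0.87, 5.16, 10.16, 14.45, 25.46.
Standard total = 277,400; weights = 0.2516, 0.2787, 0.1572, 0.1514, 0.1611.
Cohort D: 0.2516×0.93 + 0.2787×4.05 + 0.1572×10.26 + 0.1514×7.59 + 0.1611×17.62 = 6.9620 per 10,000.
The 2018 intake: 0.2516×0.87 + 0.2787×5.16 + 0.1572×10.16 + 0.1514×14.45 + 0.1611×25.46 = 9.5464 per 10,000.
Difference = 6.9620 − 9.5464 = -2.5844.

-2.58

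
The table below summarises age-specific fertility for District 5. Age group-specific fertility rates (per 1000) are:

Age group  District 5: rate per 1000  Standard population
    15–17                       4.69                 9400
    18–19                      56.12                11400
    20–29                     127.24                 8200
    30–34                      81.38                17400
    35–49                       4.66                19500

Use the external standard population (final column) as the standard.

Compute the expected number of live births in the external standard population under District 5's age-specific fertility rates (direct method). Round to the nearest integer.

Expected live births = Σ (standard pop × age-specific rate ÷ 1000)
= 9400×4.69/1000 + 11400×56.12/1000 + 8200×127.24/1000 + 17400×81.38/1000 + 19500×4.66/1000
= 44.09 + 639.77 + 1043.37 + 1416.01 + 90.87 = 3234.10.

3234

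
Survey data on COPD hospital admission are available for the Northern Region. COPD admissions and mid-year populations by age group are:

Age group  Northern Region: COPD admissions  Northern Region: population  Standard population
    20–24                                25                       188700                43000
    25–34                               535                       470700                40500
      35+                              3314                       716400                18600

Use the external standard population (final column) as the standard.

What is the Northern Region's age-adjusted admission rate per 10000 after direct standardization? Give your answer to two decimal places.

Age-specific rates per 10000 for the Northern Region: 1.32, 11.37, 46.26.
Standard total = 102100; weights = 0.4212, 0.3967, 0.1822.
Standardized rate: 0.4212×1.32 + 0.3967×11.37 + 0.1822×46.26 = 13.4938 per 10000.

13.49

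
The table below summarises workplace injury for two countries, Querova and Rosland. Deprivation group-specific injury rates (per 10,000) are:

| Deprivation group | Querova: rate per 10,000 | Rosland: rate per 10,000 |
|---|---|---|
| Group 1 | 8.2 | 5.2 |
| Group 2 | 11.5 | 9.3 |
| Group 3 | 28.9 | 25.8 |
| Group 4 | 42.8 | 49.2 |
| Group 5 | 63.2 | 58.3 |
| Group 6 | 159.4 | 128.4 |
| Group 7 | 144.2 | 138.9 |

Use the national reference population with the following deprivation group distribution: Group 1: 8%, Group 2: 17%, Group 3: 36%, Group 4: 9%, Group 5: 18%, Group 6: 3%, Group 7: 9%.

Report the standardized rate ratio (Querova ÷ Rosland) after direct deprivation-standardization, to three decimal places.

1.081

Standard weights: 0.08, 0.17, 0.36, 0.09, 0.18, 0.03, 0.09.
Querova: 0.0800×8.2 + 0.1700×11.5 + 0.3600×28.9 + 0.0900×42.8 + 0.1800×63.2 + 0.0300×159.4 + 0.0900×144.2 = 46.0030 per 10,000.
Rosland: 0.0800×5.2 + 0.1700×9.3 + 0.3600×25.8 + 0.0900×49.2 + 0.1800×58.3 + 0.0300×128.4 + 0.0900×138.9 = 42.5600 per 10,000.
Ratio = 46.0030 ÷ 42.5600 = 1.08090.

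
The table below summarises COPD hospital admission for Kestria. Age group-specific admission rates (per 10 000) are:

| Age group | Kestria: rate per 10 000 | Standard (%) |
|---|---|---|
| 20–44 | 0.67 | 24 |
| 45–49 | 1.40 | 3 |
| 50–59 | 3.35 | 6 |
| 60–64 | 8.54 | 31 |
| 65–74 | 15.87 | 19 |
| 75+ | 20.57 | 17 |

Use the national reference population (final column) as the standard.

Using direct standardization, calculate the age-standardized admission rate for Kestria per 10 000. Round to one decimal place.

Standard weights: 0.24, 0.03, 0.06, 0.31, 0.19, 0.17.
Standardized rate: 0.2400×0.67 + 0.0300×1.40 + 0.0600×3.35 + 0.3100×8.54 + 0.1900×15.87 + 0.1700×20.57 = 9.5634 per 10 000.

9.6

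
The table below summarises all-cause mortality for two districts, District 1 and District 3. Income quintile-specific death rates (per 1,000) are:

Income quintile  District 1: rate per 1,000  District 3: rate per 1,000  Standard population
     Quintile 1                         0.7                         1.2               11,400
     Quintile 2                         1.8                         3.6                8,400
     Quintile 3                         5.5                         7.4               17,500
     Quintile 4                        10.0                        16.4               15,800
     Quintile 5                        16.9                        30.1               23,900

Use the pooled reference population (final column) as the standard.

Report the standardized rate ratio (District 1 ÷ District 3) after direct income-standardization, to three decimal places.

0.591

Standard total = 77,000; weights = 0.1481, 0.1091, 0.2273, 0.2052, 0.3104.
District 1: 0.1481×0.7 + 0.1091×1.8 + 0.2273×5.5 + 0.2052×10.0 + 0.3104×16.9 = 8.8475 per 1,000.
District 3: 0.1481×1.2 + 0.1091×3.6 + 0.2273×7.4 + 0.2052×16.4 + 0.3104×30.1 = 14.9601 per 1,000.
Ratio = 8.8475 ÷ 14.9601 = 0.59141.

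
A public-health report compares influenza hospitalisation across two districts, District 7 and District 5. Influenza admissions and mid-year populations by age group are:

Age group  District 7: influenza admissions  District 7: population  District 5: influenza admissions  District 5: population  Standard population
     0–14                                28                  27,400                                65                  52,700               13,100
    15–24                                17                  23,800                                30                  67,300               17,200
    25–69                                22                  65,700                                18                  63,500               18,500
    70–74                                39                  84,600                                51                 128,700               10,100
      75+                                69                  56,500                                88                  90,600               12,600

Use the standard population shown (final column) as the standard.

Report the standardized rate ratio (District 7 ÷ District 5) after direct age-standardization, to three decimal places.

1.146

Age-specific rates per 100,000 for District 7: 102.19, 71.43, 33.49, 46.10, 122.12.
For District 5: 123.34, 44.58, 28.35, 39.63, 97.13.
Standard total = 71,500; weights = 0.1832, 0.2406, 0.2587, 0.1413, 0.1762.
District 7: 0.1832×102.19 + 0.2406×71.43 + 0.2587×33.49 + 0.1413×46.10 + 0.1762×122.12 = 72.6029 per 100,000.
District 5: 0.1832×123.34 + 0.2406×44.58 + 0.2587×28.35 + 0.1413×39.63 + 0.1762×97.13 = 63.3699 per 100,000.
Ratio = 72.6029 ÷ 63.3699 = 1.14570.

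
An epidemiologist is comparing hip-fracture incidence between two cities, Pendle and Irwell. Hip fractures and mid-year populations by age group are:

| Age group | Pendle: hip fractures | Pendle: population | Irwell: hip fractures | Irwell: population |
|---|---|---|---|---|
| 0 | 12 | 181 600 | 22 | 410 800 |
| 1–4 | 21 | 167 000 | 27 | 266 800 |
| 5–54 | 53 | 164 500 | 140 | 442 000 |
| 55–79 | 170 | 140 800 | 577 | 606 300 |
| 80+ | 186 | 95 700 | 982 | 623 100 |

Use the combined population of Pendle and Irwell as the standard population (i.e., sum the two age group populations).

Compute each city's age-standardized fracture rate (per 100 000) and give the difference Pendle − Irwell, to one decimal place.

Age-specific rates per 100 000 for Pendle: 6.61, 12.57, 32.22, 120.74, 194.36.
For Irwell: 5.36, 10.12, 31.67, 95.17, 157.60.
Combined standard total = 3 098 600; weights = 0.1912, 0.1400, 0.1957, 0.2411, 0.2320.
Pendle: 0.1912×6.61 + 0.1400×12.57 + 0.1957×32.22 + 0.2411×120.74 + 0.2320×194.36 = 83.5274 per 100 000.
Irwell: 0.1912×5.36 + 0.1400×10.12 + 0.1957×31.67 + 0.2411×95.17 + 0.2320×157.60 = 68.1452 per 100 000.
Difference = 83.5274 − 68.1452 = 15.3822.

15.4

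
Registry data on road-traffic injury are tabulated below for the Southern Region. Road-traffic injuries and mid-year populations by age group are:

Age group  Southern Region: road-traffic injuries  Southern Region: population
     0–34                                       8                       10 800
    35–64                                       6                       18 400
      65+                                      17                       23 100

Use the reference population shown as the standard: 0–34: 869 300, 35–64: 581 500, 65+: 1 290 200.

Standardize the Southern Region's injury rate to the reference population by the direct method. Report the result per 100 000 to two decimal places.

Age-specific rates per 100 000 for the Southern Region: 74.07, 32.61, 73.59.
Standard total = 2 741 000; weights = 0.3171, 0.2121, 0.4707.
Standardized rate: 0.3171×74.07 + 0.2121×32.61 + 0.4707×73.59 = 65.0508 per 100 000.

65.05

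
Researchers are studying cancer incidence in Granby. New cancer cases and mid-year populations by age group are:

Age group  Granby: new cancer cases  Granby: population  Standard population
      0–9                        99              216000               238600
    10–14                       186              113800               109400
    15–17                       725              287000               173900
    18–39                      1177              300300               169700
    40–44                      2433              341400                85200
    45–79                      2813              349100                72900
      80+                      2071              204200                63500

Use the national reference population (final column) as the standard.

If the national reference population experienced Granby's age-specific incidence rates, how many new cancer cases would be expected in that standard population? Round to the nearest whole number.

Age-specific rates per 100000 for Granby: 45.83, 163.44, 252.61, 391.94, 712.65, 805.79, 1014.20.
Expected new cancer cases = Σ (standard pop × age-specific rate ÷ 100000)
= 238600×45.83/100000 + 109400×163.44/100000 + 173900×252.61/100000 + 169700×391.94/100000 + 85200×712.65/100000 + 72900×805.79/100000 + 63500×1014.20/100000
= 109.36 + 178.81 + 439.29 + 665.12 + 607.18 + 587.42 + 644.02 = 3231.20.

3231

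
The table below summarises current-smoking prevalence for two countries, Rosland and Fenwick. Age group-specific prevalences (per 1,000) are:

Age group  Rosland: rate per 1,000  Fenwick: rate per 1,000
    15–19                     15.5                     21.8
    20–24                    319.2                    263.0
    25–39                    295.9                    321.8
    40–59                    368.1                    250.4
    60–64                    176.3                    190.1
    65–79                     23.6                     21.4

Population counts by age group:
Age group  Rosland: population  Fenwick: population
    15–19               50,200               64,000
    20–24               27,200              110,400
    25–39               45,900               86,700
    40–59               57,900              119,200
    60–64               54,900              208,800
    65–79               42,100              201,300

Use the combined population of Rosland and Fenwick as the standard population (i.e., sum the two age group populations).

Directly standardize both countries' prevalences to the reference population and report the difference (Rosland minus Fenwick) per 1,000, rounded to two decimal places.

Combined standard total = 1,068,600; weights = 0.1069, 0.1288, 0.1241, 0.1657, 0.2468, 0.2278.
Rosland: 0.1069×15.5 + 0.1288×319.2 + 0.1241×295.9 + 0.1657×368.1 + 0.2468×176.3 + 0.2278×23.6 = 189.3631 per 1,000.
Fenwick: 0.1069×21.8 + 0.1288×263.0 + 0.1241×321.8 + 0.1657×250.4 + 0.2468×190.1 + 0.2278×21.4 = 169.4114 per 1,000.
Difference = 189.3631 − 169.4114 = 19.9517.

19.95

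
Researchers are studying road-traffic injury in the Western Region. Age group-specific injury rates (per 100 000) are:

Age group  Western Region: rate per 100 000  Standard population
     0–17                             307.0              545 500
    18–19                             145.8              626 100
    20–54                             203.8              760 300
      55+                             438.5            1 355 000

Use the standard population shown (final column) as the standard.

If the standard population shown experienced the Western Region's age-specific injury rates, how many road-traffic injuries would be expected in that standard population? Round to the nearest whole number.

Expected road-traffic injuries = Σ (standard pop × age-specific rate ÷ 100 000)
= 545 500×307.0/100 000 + 626 100×145.8/100 000 + 760 300×203.8/100 000 + 1 355 000×438.5/100 000
= 1674.68 + 912.85 + 1549.49 + 5941.68 = 10078.71.

10079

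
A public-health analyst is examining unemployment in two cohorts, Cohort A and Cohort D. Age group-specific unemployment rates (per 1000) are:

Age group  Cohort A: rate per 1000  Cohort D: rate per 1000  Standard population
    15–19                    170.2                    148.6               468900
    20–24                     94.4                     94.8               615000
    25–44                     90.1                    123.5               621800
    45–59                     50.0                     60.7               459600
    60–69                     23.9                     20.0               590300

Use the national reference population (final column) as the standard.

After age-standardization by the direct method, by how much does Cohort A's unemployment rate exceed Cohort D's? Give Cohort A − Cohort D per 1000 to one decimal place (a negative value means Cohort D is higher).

-4.9

Standard total = 2755600; weights = 0.1702, 0.2232, 0.2256, 0.1668, 0.2142.
Cohort A: 0.1702×170.2 + 0.2232×94.4 + 0.2256×90.1 + 0.1668×50.0 + 0.2142×23.9 = 83.8203 per 1000.
Cohort D: 0.1702×148.6 + 0.2232×94.8 + 0.2256×123.5 + 0.1668×60.7 + 0.2142×20.0 = 88.7199 per 1000.
Difference = 83.8203 − 88.7199 = -4.8996.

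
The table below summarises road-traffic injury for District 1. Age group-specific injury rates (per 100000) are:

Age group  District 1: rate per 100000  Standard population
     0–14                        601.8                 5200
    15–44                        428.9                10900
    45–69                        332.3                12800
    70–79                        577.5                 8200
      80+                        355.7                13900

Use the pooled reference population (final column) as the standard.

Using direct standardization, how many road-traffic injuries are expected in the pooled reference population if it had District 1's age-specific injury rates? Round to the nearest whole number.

Expected road-traffic injuries = Σ (standard pop × age-specific rate ÷ 100000)
= 5200×601.8/100000 + 10900×428.9/100000 + 12800×332.3/100000 + 8200×577.5/100000 + 13900×355.7/100000
= 31.29 + 46.75 + 42.53 + 47.35 + 49.44 = 217.38.

217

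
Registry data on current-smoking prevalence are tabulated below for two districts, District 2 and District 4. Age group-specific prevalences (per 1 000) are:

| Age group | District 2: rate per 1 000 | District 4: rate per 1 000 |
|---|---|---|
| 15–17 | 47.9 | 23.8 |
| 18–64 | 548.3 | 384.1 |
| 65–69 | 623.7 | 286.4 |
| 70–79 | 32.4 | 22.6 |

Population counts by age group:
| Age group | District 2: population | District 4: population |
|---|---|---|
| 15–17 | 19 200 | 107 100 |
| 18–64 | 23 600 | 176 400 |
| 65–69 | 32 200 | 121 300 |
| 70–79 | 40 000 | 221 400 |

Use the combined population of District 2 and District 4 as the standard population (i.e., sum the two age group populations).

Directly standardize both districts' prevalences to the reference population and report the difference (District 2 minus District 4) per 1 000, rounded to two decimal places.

121.72

Combined standard total = 741 200; weights = 0.1704, 0.2698, 0.2071, 0.3527.
District 2: 0.1704×47.9 + 0.2698×548.3 + 0.2071×623.7 + 0.3527×32.4 = 296.7041 per 1 000.
District 4: 0.1704×23.8 + 0.2698×384.1 + 0.2071×286.4 + 0.3527×22.6 = 174.9811 per 1 000.
Difference = 296.7041 − 174.9811 = 121.7230.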